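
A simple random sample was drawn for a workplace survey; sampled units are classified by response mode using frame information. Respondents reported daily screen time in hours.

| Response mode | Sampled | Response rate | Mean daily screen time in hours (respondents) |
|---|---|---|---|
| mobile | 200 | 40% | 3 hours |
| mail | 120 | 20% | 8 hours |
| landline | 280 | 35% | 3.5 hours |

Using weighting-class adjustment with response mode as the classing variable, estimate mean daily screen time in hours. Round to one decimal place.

4.2

Each respondent's weight = sampled/responded in their class; summing within a class gives n_sampled, so:
  mobile: 200 × 3 = 600
  mail: 120 × 8 = 960
  landline: 280 × 3.5 = 980
Adjusted estimate = 2540 / 600 = 4.23333 → 4.2.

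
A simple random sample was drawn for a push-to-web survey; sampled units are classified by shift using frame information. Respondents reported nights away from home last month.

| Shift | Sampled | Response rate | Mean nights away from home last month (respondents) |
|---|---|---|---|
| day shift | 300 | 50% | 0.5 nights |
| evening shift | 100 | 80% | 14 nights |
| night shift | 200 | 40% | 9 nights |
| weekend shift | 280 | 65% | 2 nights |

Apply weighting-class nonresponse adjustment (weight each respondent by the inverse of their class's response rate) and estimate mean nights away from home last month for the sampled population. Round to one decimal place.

4.4

Weighting each respondent by the inverse class response rate inflates each class back to its sampled size, so the class weight is n_sampled:
  day shift: 300 × 0.5 = 150
  evening shift: 100 × 14 = 1400
  night shift: 200 × 9 = 1800
  weekend shift: 280 × 2 = 560
Adjusted estimate = 3910 / 880 = 4.44318 → 4.4.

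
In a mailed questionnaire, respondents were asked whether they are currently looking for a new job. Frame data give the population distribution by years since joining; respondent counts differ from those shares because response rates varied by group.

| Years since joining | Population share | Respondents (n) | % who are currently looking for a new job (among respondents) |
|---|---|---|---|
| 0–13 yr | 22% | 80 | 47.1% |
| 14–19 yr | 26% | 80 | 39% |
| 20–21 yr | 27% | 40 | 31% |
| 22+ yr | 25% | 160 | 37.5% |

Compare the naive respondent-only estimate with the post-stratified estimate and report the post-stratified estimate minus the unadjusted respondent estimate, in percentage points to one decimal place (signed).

-1.0 percentage points

Unadjusted (pooled respondent) estimate weights by respondent counts:
  (80/360)×47.1 + (80/360)×39 + (40/360)×31 + (160/360)×37.5 = 39.2444%
Post-stratifying to population shares instead:
  0.22×47.1 + 0.26×39 + 0.27×31 + 0.25×37.5 = 38.247%
Difference = 38.247 − 39.2444 = -0.9974 pp.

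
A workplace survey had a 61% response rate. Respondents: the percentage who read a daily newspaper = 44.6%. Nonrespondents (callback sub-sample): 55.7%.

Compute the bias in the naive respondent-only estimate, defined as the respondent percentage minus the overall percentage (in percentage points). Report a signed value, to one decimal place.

Nonresponse fraction = 1 − 0.61 = 0.39.
Bias = (nonresponse fraction) × (respondent percentage − nonrespondent percentage)
     = 0.39 × (44.6 − 55.7) = 0.39 × -11.1 = -4.329.

-4.3 percentage points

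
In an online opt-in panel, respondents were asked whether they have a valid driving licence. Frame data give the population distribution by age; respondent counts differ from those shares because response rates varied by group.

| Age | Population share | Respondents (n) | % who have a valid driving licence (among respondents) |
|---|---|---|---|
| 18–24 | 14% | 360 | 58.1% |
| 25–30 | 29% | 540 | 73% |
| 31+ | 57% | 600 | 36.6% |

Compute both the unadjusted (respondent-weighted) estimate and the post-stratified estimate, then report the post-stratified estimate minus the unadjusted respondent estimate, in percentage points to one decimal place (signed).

Naive respondent-only estimate (weights = respondent counts):
  (360/1500)×58.1 + (540/1500)×73 + (600/1500)×36.6 = 54.864%
Reweighting by population age shares:
  0.14×58.1 + 0.29×73 + 0.57×36.6 = 50.166%
Difference = 50.166 − 54.864 = -4.698 pp.

-4.7 percentage points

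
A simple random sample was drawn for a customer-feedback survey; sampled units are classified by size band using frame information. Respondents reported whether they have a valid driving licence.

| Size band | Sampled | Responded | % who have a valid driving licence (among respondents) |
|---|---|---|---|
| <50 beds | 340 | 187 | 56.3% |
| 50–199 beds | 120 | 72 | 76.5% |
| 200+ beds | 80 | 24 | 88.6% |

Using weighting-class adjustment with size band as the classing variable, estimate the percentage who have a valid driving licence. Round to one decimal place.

65.6%

Class response rates: <50 beds 187/340 = 55%, 50–199 beds 72/120 = 60%, 200+ beds 24/80 = 30%.
Each respondent's weight = sampled/responded in their class; summing within a class gives n_sampled, so:
  <50 beds: 340 × 56.3 = 19,142
  50–199 beds: 120 × 76.5 = 9180
  200+ beds: 80 × 88.6 = 7088
Adjusted estimate = 35,410 / 540 = 65.5741 → 65.6%.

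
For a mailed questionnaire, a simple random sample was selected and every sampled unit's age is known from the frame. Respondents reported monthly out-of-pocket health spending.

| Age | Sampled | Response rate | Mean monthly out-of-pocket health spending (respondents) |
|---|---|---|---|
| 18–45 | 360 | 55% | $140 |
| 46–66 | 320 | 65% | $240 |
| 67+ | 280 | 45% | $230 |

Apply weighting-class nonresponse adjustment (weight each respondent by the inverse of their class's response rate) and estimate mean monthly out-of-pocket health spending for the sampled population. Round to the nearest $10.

$200

Weighting each respondent by the inverse class response rate inflates each class back to its sampled size, so the class weight is n_sampled:
  18–45: 360 × 140 = 50,400
  46–66: 320 × 240 = 76,800
  67+: 280 × 230 = 64,400
Adjusted estimate = 191,600 / 960 = 199.583 → $200.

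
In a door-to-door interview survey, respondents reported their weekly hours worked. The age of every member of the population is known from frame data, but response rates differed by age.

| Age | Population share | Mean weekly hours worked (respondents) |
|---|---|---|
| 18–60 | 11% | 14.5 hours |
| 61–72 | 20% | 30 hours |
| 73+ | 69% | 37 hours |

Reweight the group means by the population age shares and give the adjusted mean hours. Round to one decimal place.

Each cell contributes population-share × respondent value:
  18–60: 0.11 × 14.5 = 1.595
  61–72: 0.2 × 30 = 6
  73+: 0.69 × 37 = 25.53
Post-stratified estimate = 33.125 → 33.1.

33.1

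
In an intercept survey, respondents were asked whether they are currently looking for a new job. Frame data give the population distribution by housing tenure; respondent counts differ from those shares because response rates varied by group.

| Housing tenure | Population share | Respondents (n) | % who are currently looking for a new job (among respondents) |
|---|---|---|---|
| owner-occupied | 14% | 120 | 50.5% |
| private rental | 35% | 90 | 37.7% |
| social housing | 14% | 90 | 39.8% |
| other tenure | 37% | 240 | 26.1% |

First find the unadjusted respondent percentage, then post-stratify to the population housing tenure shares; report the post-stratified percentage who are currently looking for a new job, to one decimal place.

Naive respondent-only estimate (weights = respondent counts):
  (120/540)×50.5 + (90/540)×37.7 + (90/540)×39.8 + (240/540)×26.1 = 35.7389%
Post-stratifying to population shares instead:
  0.14×50.5 + 0.35×37.7 + 0.14×39.8 + 0.37×26.1 = 35.494%

35.5%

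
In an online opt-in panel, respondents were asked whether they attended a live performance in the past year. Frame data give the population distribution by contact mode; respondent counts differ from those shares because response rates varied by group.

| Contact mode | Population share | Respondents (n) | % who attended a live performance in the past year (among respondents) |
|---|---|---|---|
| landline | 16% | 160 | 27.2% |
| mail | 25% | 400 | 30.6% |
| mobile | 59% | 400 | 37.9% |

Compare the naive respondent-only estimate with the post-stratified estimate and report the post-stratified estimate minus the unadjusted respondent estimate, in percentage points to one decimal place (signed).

+1.3 percentage points

Naive respondent-only estimate (weights = respondent counts):
  (160/960)×27.2 + (400/960)×30.6 + (400/960)×37.9 = 33.075%
Reweighting by population contact mode shares:
  0.16×27.2 + 0.25×30.6 + 0.59×37.9 = 34.363%
Difference = 34.363 − 33.075 = 1.288 pp.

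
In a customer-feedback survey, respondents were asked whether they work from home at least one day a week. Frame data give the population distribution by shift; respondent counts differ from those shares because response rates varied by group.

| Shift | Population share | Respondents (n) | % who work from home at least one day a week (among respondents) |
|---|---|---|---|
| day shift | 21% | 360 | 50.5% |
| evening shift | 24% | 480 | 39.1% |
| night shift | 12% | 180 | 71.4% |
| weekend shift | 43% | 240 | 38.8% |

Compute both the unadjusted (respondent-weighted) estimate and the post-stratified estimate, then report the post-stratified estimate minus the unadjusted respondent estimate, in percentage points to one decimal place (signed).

Unadjusted (pooled respondent) estimate weights by respondent counts:
  (360/1260)×50.5 + (480/1260)×39.1 + (180/1260)×71.4 + (240/1260)×38.8 = 46.9143%
Post-stratifying to population shares instead:
  0.21×50.5 + 0.24×39.1 + 0.12×71.4 + 0.43×38.8 = 45.241%
Difference = 45.241 − 46.9143 = -1.6733 pp.

-1.7 percentage points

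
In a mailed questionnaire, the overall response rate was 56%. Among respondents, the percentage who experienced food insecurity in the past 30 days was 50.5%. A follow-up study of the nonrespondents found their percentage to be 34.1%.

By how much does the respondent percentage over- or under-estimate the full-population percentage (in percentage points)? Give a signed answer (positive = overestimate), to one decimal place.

Nonresponse fraction = 1 − 0.56 = 0.44.
Bias = (nonresponse fraction) × (respondent percentage − nonrespondent percentage)
     = 0.44 × (50.5 − 34.1) = 0.44 × 16.4 = 7.216.

+7.2 percentage points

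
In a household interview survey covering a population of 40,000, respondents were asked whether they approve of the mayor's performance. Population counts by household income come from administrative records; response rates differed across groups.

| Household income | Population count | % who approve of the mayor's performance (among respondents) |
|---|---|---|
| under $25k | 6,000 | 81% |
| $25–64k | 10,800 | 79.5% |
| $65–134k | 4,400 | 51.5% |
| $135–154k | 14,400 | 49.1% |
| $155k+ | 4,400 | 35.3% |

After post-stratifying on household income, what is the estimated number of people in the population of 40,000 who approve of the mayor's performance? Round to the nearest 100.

24,300

Estimated count per cell = population count × respondent percentage:
  under $25k: 6,000 × 81% = 4860
  $25–64k: 10,800 × 79.5% = 8586
  $65–134k: 4,400 × 51.5% = 2266
  $135–154k: 14,400 × 49.1% = 7070.4
  $155k+: 4,400 × 35.3% = 1553.2
Estimated total = 24335.6 → 24,300.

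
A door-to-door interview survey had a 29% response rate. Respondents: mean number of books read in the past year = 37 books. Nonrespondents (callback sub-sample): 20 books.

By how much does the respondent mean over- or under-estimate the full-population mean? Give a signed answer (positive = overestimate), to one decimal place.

+12.1

Nonresponse fraction = 1 − 0.29 = 0.71.
Bias = (nonresponse fraction) × (respondent mean − nonrespondent mean)
     = 0.71 × (37 − 20) = 0.71 × 17 = 12.07.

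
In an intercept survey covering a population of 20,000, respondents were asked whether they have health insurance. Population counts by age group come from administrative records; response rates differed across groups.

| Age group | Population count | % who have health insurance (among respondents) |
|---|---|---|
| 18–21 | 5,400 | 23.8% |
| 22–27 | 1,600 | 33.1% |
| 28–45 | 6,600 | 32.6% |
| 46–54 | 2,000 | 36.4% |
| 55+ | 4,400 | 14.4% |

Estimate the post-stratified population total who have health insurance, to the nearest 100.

Estimated count per cell = population count × respondent percentage:
  18–21: 5,400 × 23.8% = 1285.2
  22–27: 1,600 × 33.1% = 529.6
  28–45: 6,600 × 32.6% = 2151.6
  46–54: 2,000 × 36.4% = 728
  55+: 4,400 × 14.4% = 633.6
Estimated total = 5328 → 5,300.

5,300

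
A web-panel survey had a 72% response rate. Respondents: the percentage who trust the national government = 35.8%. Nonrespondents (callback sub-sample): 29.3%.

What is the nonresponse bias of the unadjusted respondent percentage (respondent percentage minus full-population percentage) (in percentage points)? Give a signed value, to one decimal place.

+1.8 percentage points

Nonresponse fraction = 1 − 0.72 = 0.28.
Bias = (nonresponse fraction) × (respondent percentage − nonrespondent percentage)
     = 0.28 × (35.8 − 29.3) = 0.28 × 6.5 = 1.82.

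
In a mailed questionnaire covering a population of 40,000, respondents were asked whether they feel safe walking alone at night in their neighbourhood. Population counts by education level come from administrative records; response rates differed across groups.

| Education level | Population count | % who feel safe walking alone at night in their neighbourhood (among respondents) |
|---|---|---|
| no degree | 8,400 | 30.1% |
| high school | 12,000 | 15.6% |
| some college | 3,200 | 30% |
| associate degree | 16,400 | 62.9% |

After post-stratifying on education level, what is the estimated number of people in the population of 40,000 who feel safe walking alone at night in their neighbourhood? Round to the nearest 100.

Estimated count per cell = population count × respondent percentage:
  no degree: 8,400 × 30.1% = 2528.4
  high school: 12,000 × 15.6% = 1872
  some college: 3,200 × 30% = 960
  associate degree: 16,400 × 62.9% = 10315.6
Estimated total = 15,676 → 15,700.

15,700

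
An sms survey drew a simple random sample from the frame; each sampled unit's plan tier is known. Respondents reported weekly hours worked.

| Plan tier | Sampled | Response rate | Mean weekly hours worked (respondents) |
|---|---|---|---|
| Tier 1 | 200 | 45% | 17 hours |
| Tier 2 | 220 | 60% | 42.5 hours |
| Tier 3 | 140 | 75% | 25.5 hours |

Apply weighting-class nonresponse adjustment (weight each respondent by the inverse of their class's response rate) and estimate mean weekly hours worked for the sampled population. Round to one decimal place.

29.1

With weight = n_sampled/n_responded per class, the weighted class total is n_sampled:
  Tier 1: 200 × 17 = 3400
  Tier 2: 220 × 42.5 = 9350
  Tier 3: 140 × 25.5 = 3570
Adjusted estimate = 16,320 / 560 = 29.1429 → 29.1.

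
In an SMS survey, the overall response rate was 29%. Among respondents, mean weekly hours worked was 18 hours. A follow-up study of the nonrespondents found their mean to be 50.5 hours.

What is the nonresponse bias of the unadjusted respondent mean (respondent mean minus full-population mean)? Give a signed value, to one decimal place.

-23.1

Nonresponse fraction = 1 − 0.29 = 0.71.
Bias = (nonresponse fraction) × (respondent mean − nonrespondent mean)
     = 0.71 × (18 − 50.5) = 0.71 × -32.5 = -23.075.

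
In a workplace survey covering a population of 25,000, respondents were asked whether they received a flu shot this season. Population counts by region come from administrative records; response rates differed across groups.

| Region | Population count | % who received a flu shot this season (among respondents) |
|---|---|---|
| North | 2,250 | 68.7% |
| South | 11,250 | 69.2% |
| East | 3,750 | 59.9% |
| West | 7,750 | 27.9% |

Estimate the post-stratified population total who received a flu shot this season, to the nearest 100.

Estimated count per cell = population count × respondent percentage:
  North: 2,250 × 68.7% = 1545.75
  South: 11,250 × 69.2% = 7785
  East: 3,750 × 59.9% = 2246.25
  West: 7,750 × 27.9% = 2162.25
Estimated total = 13739.2 → 13,700.

13,700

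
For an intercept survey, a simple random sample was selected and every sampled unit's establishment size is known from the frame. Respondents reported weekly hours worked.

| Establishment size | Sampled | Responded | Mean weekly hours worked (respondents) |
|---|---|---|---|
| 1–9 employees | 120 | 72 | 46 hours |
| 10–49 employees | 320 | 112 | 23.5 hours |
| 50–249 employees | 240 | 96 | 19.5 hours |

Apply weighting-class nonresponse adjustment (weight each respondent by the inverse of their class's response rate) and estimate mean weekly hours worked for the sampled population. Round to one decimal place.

26.1

Class response rates: 1–9 employees 72/120 = 60%, 10–49 employees 112/320 = 35%, 50–249 employees 96/240 = 40%.
With weight = n_sampled/n_responded per class, the weighted class total is n_sampled:
  1–9 employees: 120 × 46 = 5520
  10–49 employees: 320 × 23.5 = 7520
  50–249 employees: 240 × 19.5 = 4680
Adjusted estimate = 17,720 / 680 = 26.0588 → 26.1.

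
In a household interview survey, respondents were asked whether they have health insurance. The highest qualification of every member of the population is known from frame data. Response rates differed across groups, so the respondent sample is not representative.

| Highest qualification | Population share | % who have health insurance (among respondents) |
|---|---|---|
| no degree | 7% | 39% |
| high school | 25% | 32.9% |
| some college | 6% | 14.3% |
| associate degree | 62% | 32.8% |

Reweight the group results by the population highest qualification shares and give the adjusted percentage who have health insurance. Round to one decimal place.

Weight each group's respondent value by its population share:
  no degree: 0.07 × 39 = 2.73
  high school: 0.25 × 32.9 = 8.225
  some college: 0.06 × 14.3 = 0.858
  associate degree: 0.62 × 32.8 = 20.336
Post-stratified estimate = 32.149 → 32.1%.

32.1%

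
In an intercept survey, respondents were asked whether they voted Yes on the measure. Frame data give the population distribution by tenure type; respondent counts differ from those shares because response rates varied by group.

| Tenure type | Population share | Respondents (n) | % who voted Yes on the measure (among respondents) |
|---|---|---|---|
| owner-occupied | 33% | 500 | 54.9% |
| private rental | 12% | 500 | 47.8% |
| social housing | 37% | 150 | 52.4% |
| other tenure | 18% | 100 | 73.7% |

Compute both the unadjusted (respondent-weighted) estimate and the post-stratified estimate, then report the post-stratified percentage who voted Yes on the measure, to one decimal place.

56.5%

Unadjusted (pooled respondent) estimate weights by respondent counts:
  (500/1250)×54.9 + (500/1250)×47.8 + (150/1250)×52.4 + (100/1250)×73.7 = 53.264%
Post-stratified estimate weights by population shares:
  0.33×54.9 + 0.12×47.8 + 0.37×52.4 + 0.18×73.7 = 56.507%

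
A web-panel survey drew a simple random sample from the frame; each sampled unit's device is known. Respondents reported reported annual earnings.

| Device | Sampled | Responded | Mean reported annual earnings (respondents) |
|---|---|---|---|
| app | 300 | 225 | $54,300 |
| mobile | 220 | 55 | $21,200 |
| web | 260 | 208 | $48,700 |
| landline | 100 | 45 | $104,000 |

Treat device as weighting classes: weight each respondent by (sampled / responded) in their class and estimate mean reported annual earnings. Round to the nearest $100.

Response rates by class: app 225/300 = 75%, mobile 55/220 = 25%, web 208/260 = 80%, landline 45/100 = 45%.
With weight = n_sampled/n_responded per class, the weighted class total is n_sampled:
  app: 300 × 54,300 = 16,290,000
  mobile: 220 × 21,200 = 4,664,000
  web: 260 × 48,700 = 12,662,000
  landline: 100 × 104,000 = 10,400,000
Adjusted estimate = 44,016,000 / 880 = 50018.2 → $50,000.

$50,000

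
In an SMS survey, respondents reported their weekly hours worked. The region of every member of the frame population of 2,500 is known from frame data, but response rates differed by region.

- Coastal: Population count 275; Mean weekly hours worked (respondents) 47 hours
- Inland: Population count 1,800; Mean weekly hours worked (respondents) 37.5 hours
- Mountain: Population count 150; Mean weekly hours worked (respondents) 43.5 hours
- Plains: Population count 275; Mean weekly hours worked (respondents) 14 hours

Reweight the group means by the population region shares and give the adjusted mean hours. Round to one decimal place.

Each cell contributes population-share × respondent value:
  Coastal: (275/2,500) × 47 = 5.17
  Inland: (1,800/2,500) × 37.5 = 27
  Mountain: (150/2,500) × 43.5 = 2.61
  Plains: (275/2,500) × 14 = 1.54
Post-stratified estimate = 36.32 → 36.3.

36.3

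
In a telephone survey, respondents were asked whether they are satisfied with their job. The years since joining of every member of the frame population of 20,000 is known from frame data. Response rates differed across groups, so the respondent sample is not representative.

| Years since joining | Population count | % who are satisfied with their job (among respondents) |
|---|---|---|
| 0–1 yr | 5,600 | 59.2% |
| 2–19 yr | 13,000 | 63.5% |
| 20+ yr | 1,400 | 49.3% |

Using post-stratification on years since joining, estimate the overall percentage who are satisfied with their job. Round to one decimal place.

61.3%

Each cell contributes population-share × respondent value:
  0–1 yr: (5,600/20,000) × 59.2 = 16.576
  2–19 yr: (13,000/20,000) × 63.5 = 41.275
  20+ yr: (1,400/20,000) × 49.3 = 3.451
Post-stratified estimate = 61.302 → 61.3%.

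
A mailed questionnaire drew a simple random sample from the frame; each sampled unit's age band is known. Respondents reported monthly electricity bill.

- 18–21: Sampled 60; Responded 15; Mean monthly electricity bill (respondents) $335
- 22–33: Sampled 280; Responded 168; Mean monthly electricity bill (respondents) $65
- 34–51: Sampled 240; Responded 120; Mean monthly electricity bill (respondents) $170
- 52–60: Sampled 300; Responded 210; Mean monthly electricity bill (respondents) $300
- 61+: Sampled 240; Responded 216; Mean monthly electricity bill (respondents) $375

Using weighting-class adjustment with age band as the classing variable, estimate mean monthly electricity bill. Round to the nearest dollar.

$231

Response rates by class: 18–21 15/60 = 25%, 22–33 168/280 = 60%, 34–51 120/240 = 50%, 52–60 210/300 = 70%, 61+ 216/240 = 90%.
With weight = n_sampled/n_responded per class, the weighted class total is n_sampled:
  18–21: 60 × 335 = 20,100
  22–33: 280 × 65 = 18,200
  34–51: 240 × 170 = 40,800
  52–60: 300 × 300 = 90,000
  61+: 240 × 375 = 90,000
Adjusted estimate = 259,100 / 1,120 = 231.339 → $231.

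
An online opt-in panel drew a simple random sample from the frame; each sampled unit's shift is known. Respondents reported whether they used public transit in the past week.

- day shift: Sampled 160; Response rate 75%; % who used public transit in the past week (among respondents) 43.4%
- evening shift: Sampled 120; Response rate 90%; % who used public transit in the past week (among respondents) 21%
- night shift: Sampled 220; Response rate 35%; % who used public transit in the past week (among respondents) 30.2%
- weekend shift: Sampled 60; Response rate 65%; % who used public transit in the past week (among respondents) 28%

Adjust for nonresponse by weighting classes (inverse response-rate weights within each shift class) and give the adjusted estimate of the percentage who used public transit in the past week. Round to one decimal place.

Each respondent's weight = sampled/responded in their class; summing within a class gives n_sampled, so:
  day shift: 160 × 43.4 = 6944
  evening shift: 120 × 21 = 2520
  night shift: 220 × 30.2 = 6644
  weekend shift: 60 × 28 = 1680
Adjusted estimate = 17,788 / 560 = 31.7643 → 31.8%.

31.8%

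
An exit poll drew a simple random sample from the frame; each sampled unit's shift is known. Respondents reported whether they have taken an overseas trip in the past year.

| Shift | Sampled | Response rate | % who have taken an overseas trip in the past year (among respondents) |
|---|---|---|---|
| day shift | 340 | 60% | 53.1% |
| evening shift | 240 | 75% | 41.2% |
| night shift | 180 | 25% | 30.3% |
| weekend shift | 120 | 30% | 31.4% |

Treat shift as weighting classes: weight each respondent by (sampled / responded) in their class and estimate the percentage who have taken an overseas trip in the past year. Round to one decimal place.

42.2%

Inverse-response-rate weighting restores each class to its sampled count, so class totals weight by n_sampled:
  day shift: 340 × 53.1 = 18,054
  evening shift: 240 × 41.2 = 9888
  night shift: 180 × 30.3 = 5454
  weekend shift: 120 × 31.4 = 3768
Adjusted estimate = 37,164 / 880 = 42.2318 → 42.2%.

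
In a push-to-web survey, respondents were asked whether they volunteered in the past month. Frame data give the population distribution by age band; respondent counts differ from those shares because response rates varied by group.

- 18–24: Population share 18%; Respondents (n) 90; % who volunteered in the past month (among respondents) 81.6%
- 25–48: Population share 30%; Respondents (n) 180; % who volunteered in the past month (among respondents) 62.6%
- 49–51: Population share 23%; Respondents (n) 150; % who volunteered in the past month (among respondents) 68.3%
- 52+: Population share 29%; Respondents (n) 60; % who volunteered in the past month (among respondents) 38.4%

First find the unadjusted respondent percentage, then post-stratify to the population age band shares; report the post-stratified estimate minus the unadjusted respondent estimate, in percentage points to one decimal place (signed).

Without adjustment, the pooled respondent share is:
  (90/480)×81.6 + (180/480)×62.6 + (150/480)×68.3 + (60/480)×38.4 = 64.9188%
Post-stratifying to population shares instead:
  0.18×81.6 + 0.3×62.6 + 0.23×68.3 + 0.29×38.4 = 60.313%
Difference = 60.313 − 64.9188 = -4.6058 pp.

-4.6 percentage points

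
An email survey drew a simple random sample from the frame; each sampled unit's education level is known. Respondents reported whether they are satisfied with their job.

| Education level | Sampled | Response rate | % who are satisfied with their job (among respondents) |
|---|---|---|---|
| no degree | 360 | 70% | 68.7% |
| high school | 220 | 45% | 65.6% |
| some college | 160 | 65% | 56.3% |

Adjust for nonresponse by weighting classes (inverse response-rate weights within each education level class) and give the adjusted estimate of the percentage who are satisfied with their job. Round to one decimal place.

Inverse-response-rate weighting restores each class to its sampled count, so class totals weight by n_sampled:
  no degree: 360 × 68.7 = 24,732
  high school: 220 × 65.6 = 14432
  some college: 160 × 56.3 = 9008
Adjusted estimate = 48,172 / 740 = 65.0973 → 65.1%.

65.1%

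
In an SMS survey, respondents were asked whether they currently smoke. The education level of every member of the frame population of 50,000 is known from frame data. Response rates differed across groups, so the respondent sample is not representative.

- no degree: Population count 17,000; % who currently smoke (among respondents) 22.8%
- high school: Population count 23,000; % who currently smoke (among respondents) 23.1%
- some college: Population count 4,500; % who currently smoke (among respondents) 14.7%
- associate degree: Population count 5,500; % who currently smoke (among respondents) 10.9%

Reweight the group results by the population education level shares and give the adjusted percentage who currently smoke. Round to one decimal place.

20.9%

Each cell contributes population-share × respondent value:
  no degree: (17,000/50,000) × 22.8 = 7.752
  high school: (23,000/50,000) × 23.1 = 10.626
  some college: (4,500/50,000) × 14.7 = 1.323
  associate degree: (5,500/50,000) × 10.9 = 1.199
Post-stratified estimate = 20.9 → 20.9%.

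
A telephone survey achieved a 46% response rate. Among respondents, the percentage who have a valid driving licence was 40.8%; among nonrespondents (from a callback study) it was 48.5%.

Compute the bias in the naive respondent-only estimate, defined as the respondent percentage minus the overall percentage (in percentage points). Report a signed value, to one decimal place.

-4.2 percentage points

Nonresponse fraction = 1 − 0.46 = 0.54.
Bias = (nonresponse fraction) × (respondent percentage − nonrespondent percentage)
     = 0.54 × (40.8 − 48.5) = 0.54 × -7.7 = -4.158.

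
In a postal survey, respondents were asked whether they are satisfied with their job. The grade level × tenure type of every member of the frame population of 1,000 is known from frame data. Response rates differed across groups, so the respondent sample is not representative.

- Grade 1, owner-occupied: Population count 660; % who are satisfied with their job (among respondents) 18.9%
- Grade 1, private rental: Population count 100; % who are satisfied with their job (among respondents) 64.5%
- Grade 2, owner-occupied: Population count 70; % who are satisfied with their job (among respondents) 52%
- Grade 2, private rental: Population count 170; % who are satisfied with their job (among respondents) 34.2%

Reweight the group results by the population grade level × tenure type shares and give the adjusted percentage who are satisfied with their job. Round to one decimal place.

28.4%

Weight each group's respondent value by its population share:
  Grade 1, owner-occupied: (660/1,000) × 18.9 = 12.474
  Grade 1, private rental: (100/1,000) × 64.5 = 6.45
  Grade 2, owner-occupied: (70/1,000) × 52 = 3.64
  Grade 2, private rental: (170/1,000) × 34.2 = 5.814
Post-stratified estimate = 28.378 → 28.4%.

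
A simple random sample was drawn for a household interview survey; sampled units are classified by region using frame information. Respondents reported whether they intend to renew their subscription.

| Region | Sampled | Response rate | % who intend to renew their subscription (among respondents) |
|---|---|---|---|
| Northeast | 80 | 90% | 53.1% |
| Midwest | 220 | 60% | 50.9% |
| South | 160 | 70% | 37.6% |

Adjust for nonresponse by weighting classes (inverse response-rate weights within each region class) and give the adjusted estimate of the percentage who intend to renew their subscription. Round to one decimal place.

46.7%

Each respondent's weight = sampled/responded in their class; summing within a class gives n_sampled, so:
  Northeast: 80 × 53.1 = 4248
  Midwest: 220 × 50.9 = 11,198
  South: 160 × 37.6 = 6016
Adjusted estimate = 21,462 / 460 = 46.6565 → 46.7%.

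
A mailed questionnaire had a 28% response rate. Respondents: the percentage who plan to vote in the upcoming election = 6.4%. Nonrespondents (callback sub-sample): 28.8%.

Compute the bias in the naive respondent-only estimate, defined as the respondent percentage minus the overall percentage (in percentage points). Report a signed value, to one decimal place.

-16.1 percentage points

Nonresponse fraction = 1 − 0.28 = 0.72.
Bias = (nonresponse fraction) × (respondent percentage − nonrespondent percentage)
     = 0.72 × (6.4 − 28.8) = 0.72 × -22.4 = -16.128.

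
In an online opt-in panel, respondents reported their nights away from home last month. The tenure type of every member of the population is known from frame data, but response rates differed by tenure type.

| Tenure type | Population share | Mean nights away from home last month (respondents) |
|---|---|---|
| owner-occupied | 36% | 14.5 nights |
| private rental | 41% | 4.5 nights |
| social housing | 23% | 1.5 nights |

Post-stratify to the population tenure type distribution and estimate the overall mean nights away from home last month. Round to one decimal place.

Each cell contributes population-share × respondent value:
  owner-occupied: 0.36 × 14.5 = 5.22
  private rental: 0.41 × 4.5 = 1.845
  social housing: 0.23 × 1.5 = 0.345
Post-stratified estimate = 7.41 → 7.4.

7.4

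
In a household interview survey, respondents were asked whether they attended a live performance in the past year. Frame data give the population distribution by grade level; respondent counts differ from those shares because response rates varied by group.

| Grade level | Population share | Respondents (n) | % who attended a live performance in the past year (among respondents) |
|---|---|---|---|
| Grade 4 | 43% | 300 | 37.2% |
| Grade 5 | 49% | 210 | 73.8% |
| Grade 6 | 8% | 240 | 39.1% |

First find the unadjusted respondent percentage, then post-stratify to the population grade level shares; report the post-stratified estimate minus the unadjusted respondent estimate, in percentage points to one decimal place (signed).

Naive respondent-only estimate (weights = respondent counts):
  (300/750)×37.2 + (210/750)×73.8 + (240/750)×39.1 = 48.056%
Post-stratifying to population shares instead:
  0.43×37.2 + 0.49×73.8 + 0.08×39.1 = 55.286%
Difference = 55.286 − 48.056 = 7.23 pp.

+7.2 percentage points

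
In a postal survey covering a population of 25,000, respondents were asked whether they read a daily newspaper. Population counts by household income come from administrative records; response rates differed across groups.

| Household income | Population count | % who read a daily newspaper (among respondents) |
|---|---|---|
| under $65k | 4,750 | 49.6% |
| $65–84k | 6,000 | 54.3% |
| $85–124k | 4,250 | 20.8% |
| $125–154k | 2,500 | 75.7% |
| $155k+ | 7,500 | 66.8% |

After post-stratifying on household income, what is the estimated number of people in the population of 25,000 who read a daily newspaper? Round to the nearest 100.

13,400

Estimated count per cell = population count × respondent percentage:
  under $65k: 4,750 × 49.6% = 2356
  $65–84k: 6,000 × 54.3% = 3258
  $85–124k: 4,250 × 20.8% = 884
  $125–154k: 2,500 × 75.7% = 1892.5
  $155k+: 7,500 × 66.8% = 5010
Estimated total = 13400.5 → 13,400.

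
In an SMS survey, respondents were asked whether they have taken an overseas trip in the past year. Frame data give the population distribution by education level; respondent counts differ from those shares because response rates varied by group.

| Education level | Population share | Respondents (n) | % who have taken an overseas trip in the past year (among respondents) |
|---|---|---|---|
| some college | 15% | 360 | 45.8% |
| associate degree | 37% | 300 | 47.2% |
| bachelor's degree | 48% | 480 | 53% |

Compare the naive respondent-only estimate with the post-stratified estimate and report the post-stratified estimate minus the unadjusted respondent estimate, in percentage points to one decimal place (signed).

+0.6 percentage points

Naive respondent-only estimate (weights = respondent counts):
  (360/1140)×45.8 + (300/1140)×47.2 + (480/1140)×53 = 49.2%
Post-stratifying to population shares instead:
  0.15×45.8 + 0.37×47.2 + 0.48×53 = 49.774%
Difference = 49.774 − 49.2 = 0.574 pp.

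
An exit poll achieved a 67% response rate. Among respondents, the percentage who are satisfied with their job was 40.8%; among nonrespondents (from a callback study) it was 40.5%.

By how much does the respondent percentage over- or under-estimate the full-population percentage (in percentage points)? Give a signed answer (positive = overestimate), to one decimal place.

Nonresponse fraction = 1 − 0.67 = 0.33.
Bias = (nonresponse fraction) × (respondent percentage − nonrespondent percentage)
     = 0.33 × (40.8 − 40.5) = 0.33 × 0.3 = 0.099.

+0.1 percentage points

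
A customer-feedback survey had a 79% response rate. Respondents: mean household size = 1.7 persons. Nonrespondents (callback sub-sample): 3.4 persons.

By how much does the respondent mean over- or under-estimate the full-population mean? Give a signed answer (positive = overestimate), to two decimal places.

Nonresponse fraction = 1 − 0.79 = 0.21.
Bias = (nonresponse fraction) × (respondent mean − nonrespondent mean)
     = 0.21 × (1.7 − 3.4) = 0.21 × -1.7 = -0.357.

-0.36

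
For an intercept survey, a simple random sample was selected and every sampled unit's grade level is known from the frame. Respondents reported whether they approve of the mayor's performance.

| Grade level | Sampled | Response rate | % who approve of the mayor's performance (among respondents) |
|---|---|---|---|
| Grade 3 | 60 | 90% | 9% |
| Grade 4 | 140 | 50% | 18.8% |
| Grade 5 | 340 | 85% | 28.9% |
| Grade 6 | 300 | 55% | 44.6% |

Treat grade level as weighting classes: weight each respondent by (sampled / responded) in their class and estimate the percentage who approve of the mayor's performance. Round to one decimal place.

31.4%

Inverse-response-rate weighting restores each class to its sampled count, so class totals weight by n_sampled:
  Grade 3: 60 × 9 = 540
  Grade 4: 140 × 18.8 = 2632
  Grade 5: 340 × 28.9 = 9826
  Grade 6: 300 × 44.6 = 13,380
Adjusted estimate = 26,378 / 840 = 31.4024 → 31.4%.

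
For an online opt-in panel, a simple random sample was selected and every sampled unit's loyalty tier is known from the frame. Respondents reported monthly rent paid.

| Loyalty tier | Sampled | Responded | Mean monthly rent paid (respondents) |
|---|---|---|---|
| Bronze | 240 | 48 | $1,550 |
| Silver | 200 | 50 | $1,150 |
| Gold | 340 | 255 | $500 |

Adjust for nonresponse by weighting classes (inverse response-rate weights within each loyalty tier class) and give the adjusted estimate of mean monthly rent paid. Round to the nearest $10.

$990

Class response rates: Bronze 48/240 = 20%, Silver 50/200 = 25%, Gold 255/340 = 75%.
With weight = n_sampled/n_responded per class, the weighted class total is n_sampled:
  Bronze: 240 × 1550 = 372,000
  Silver: 200 × 1150 = 230,000
  Gold: 340 × 500 = 170,000
Adjusted estimate = 772,000 / 780 = 989.744 → $990.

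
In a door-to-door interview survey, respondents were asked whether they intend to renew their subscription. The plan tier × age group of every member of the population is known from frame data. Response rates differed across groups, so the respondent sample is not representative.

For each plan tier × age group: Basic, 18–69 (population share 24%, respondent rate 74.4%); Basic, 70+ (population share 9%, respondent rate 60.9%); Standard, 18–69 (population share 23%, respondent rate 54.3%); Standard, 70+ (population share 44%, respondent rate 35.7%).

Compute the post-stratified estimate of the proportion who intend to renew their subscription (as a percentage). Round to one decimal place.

51.5%

Post-stratification weights by population share, not respondent share:
  Basic, 18–69: 0.24 × 74.4 = 17.856
  Basic, 70+: 0.09 × 60.9 = 5.481
  Standard, 18–69: 0.23 × 54.3 = 12.489
  Standard, 70+: 0.44 × 35.7 = 15.708
Post-stratified estimate = 51.534 → 51.5%.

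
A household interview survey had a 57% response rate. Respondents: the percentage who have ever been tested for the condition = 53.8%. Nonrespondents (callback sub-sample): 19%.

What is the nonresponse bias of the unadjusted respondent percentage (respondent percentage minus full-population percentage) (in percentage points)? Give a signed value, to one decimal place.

+15.0 percentage points

Nonresponse fraction = 1 − 0.57 = 0.43.
Bias = (nonresponse fraction) × (respondent percentage − nonrespondent percentage)
     = 0.43 × (53.8 − 19) = 0.43 × 34.8 = 14.964.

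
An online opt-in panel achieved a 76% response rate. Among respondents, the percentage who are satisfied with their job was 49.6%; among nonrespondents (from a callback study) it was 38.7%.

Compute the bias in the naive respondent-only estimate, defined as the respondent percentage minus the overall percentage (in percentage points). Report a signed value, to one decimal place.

+2.6 percentage points

Nonresponse fraction = 1 − 0.76 = 0.24.
Bias = (nonresponse fraction) × (respondent percentage − nonrespondent percentage)
     = 0.24 × (49.6 − 38.7) = 0.24 × 10.9 = 2.616.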